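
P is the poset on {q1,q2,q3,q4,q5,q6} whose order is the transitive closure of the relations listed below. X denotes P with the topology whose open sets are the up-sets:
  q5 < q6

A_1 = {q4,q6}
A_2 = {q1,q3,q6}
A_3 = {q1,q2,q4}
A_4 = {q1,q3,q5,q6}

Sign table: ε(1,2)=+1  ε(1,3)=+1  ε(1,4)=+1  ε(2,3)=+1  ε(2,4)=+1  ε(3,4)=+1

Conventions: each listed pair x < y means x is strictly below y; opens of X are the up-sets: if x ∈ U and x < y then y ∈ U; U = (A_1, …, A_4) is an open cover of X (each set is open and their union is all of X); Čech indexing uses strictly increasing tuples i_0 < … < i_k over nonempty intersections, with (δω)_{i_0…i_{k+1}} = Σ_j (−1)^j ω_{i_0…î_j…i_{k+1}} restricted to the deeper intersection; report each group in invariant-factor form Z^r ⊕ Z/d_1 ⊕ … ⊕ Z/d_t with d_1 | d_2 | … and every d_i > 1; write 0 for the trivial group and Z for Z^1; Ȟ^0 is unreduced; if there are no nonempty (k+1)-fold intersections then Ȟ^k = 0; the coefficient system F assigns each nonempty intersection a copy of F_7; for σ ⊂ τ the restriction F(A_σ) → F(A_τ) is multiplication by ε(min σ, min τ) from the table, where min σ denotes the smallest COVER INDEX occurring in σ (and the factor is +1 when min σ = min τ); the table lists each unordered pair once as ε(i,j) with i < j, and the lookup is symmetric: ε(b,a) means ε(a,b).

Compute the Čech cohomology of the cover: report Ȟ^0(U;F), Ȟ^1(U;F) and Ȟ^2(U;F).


nerve simplices:
  A12={q6} A13={q4} A14={q6} A23={q1} A24={q1,q3,q6} A34={q1}
  A124={q6} A234={q1}
C dims 4,6,2; δ0: rk_F7 3; δ1: rk_F7 2
degree 0: 4−3−0 = 1 → Ȟ^0 ≅ Z/7
degree 1: 6−2−3 = 1 → Ȟ^1 ≅ Z/7
degree 2: 2−0−2 = 0 → Ȟ^2 ≅ 0

Ȟ^0 ≅ Z/7, Ȟ^1 ≅ Z/7 and Ȟ^2 ≅ 0


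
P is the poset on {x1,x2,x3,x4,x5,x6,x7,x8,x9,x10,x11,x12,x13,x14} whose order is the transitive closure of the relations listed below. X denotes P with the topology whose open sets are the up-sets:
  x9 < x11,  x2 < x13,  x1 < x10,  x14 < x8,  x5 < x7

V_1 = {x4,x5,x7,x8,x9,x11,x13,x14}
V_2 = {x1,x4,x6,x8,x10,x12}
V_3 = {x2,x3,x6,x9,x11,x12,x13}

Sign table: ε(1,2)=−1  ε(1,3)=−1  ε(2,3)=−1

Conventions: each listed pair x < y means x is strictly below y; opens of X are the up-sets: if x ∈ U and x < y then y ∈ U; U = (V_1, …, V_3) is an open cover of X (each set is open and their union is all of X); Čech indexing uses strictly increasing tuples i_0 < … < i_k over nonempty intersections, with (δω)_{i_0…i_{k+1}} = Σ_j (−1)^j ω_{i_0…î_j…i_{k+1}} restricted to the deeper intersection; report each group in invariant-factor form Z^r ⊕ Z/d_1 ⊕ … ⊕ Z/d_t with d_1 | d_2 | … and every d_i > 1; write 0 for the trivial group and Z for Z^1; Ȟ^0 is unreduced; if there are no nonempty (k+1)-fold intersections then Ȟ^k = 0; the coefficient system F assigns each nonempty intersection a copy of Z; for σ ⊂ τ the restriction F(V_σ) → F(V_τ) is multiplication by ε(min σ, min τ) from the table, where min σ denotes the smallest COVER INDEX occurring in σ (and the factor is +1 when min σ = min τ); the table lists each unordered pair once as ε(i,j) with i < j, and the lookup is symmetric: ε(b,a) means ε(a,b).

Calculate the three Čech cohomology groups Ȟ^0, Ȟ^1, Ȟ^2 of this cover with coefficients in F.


Ȟ^0 ≅ 0; Ȟ^1 ≅ Z/2; Ȟ^2 ≅ 0

nonempty overlaps:
  V12={x4,x8} V13={x9,x11,x13} V23={x6,x12}
C dims 3,3; δ0: rk 3, SNF 1^2·2
degree 0: 3−3−0 = 0 → Ȟ^0 ≅ 0
degree 1: 3−0−3 = 0 plus torsion [2] → Ȟ^1 ≅ Z/2
degree 2: 0−0−0 = 0 → Ȟ^2 ≅ 0


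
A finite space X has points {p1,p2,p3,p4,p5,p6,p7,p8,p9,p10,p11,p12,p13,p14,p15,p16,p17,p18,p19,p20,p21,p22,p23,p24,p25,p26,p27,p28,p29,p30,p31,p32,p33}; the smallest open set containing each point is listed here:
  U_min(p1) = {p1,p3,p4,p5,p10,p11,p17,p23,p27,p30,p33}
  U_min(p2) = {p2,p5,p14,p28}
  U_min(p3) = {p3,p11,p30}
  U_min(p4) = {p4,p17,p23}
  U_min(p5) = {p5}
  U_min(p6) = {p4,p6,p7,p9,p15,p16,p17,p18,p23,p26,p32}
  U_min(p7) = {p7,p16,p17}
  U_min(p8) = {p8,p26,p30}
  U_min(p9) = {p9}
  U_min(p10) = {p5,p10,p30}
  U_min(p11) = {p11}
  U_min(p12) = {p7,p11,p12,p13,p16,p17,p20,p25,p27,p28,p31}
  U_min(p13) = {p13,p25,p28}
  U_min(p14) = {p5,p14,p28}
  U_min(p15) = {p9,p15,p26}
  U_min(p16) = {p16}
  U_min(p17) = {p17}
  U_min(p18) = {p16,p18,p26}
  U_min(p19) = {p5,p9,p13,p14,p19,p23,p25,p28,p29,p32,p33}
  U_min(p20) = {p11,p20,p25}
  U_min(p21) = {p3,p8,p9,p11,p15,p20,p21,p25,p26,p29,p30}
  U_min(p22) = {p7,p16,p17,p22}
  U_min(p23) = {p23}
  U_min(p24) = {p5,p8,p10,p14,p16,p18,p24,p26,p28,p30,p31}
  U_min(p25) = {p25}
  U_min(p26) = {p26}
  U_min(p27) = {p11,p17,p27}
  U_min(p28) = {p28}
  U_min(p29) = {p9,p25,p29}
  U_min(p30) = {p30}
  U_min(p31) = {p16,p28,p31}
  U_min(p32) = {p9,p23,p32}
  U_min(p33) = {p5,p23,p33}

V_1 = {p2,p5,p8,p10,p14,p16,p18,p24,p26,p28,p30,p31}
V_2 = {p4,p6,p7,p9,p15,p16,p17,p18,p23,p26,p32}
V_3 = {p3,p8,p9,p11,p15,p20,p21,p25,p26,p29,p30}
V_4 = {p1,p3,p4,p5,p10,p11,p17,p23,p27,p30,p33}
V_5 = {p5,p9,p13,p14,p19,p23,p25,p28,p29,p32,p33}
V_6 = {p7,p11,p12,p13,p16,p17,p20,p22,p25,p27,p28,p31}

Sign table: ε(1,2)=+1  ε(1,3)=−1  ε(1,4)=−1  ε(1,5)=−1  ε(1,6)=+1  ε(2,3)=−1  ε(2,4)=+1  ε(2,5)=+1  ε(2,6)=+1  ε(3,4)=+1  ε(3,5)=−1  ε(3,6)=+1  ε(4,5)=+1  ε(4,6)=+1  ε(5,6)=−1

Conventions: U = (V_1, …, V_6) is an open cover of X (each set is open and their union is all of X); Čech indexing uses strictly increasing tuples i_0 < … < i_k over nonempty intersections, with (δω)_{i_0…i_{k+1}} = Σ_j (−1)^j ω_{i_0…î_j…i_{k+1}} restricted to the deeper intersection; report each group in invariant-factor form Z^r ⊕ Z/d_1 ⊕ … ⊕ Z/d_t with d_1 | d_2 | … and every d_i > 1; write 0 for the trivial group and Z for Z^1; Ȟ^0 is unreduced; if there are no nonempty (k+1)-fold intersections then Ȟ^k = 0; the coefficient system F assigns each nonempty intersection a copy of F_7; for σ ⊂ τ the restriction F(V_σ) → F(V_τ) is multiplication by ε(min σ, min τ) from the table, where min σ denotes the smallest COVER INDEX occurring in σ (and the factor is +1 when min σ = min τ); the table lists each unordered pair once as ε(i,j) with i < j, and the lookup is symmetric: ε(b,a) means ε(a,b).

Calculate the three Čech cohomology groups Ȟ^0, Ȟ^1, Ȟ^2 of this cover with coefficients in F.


Ȟ^0 ≅ 0; Ȟ^1 ≅ 0; Ȟ^2 ≅ Z/7

intersection data:
  V12={p16,p18,p26} V13={p8,p26,p30} V14={p5,p10,p30} V15={p5,p14,p28} V16={p16,p28,p31} V23={p9,p15,p26} V24={p4,p17,p23} V25={p9,p23,p32} V26={p7,p16,p17} V34={p3,p11,p30} V35={p9,p25,p29} V36={p11,p20,p25} V45={p5,p23,p33} V46={p11,p17,p27} V56={p13,p25,p28}
  V123={p26} V126={p16} V134={p30} V145={p5} V156={p28} V235={p9} V245={p23} V246={p17} V346={p11} V356={p25}
C dims 6,15,10; δ0: rk_F7 6; δ1: rk_F7 9
Ȟ^0 = (6 − 6) − 0 = 0, so Ȟ^0 ≅ 0
Ȟ^1 = (15 − 9) − 6 = 0, so Ȟ^1 ≅ 0
Ȟ^2 = (10 − 0) − 9 = 1, so Ȟ^2 ≅ Z/7


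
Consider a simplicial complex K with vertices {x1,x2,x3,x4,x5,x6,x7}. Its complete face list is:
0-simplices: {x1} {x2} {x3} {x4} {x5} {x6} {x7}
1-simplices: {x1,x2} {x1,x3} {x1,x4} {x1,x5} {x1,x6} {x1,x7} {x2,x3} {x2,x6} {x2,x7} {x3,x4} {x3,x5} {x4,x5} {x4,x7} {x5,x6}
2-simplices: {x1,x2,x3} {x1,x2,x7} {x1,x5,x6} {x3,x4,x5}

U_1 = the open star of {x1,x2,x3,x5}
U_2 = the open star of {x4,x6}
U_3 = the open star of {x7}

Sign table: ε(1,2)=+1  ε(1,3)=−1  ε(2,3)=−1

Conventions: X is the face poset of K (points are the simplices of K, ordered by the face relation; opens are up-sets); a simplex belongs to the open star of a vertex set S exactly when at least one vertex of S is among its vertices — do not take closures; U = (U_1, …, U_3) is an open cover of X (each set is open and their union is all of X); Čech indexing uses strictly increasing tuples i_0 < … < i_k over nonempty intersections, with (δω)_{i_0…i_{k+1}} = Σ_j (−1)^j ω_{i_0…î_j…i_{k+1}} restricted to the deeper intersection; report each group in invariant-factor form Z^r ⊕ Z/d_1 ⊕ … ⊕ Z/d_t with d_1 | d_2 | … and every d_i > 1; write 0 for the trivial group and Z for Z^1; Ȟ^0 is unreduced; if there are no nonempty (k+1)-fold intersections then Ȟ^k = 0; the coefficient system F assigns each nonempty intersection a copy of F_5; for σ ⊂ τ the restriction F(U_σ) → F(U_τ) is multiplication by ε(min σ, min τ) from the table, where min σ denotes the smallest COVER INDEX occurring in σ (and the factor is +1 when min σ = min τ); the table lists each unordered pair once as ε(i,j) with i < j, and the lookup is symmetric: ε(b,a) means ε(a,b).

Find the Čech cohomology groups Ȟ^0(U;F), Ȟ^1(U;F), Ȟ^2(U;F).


nerve of the cover:
  U1={{x1},{x2},{x3},{x5},{x1,x2},{x1,x3},{x1,x4},{x1,x5},{x1,x6},{x1,x7},{x2,x3},{x2,x6},{x2,x7},{x3,x4},{x3,x5},{x4,x5},{x5,x6},{x1,x2,x3},{x1,x2,x7},{x1,x5,x6},{x3,x4,x5}} U2={{x4},{x6},{x1,x4},{x1,x6},{x2,x6},{x3,x4},{x4,x5},{x4,x7},{x5,x6},{x1,x5,x6},{x3,x4,x5}} U3={{x7},{x1,x7},{x2,x7},{x4,x7},{x1,x2,x7}}
  U12={{x1,x4},{x1,x6},{x2,x6},{x3,x4},{x4,x5},{x5,x6},{x1,x5,x6},{x3,x4,x5}} U13={{x1,x7},{x2,x7},{x1,x2,x7}} U23={{x4,x7}}
C dims 3,3; δ0: rk_F5 2
Ȟ^0 = (3 − 2) − 0 = 1, so Ȟ^0 ≅ Z/5
Ȟ^1 = (3 − 0) − 2 = 1, so Ȟ^1 ≅ Z/5
Ȟ^2 = (0 − 0) − 0 = 0, so Ȟ^2 ≅ 0

Ȟ^0(U;F) ≅ Z/5, Ȟ^1(U;F) ≅ Z/5, Ȟ^2(U;F) ≅ 0


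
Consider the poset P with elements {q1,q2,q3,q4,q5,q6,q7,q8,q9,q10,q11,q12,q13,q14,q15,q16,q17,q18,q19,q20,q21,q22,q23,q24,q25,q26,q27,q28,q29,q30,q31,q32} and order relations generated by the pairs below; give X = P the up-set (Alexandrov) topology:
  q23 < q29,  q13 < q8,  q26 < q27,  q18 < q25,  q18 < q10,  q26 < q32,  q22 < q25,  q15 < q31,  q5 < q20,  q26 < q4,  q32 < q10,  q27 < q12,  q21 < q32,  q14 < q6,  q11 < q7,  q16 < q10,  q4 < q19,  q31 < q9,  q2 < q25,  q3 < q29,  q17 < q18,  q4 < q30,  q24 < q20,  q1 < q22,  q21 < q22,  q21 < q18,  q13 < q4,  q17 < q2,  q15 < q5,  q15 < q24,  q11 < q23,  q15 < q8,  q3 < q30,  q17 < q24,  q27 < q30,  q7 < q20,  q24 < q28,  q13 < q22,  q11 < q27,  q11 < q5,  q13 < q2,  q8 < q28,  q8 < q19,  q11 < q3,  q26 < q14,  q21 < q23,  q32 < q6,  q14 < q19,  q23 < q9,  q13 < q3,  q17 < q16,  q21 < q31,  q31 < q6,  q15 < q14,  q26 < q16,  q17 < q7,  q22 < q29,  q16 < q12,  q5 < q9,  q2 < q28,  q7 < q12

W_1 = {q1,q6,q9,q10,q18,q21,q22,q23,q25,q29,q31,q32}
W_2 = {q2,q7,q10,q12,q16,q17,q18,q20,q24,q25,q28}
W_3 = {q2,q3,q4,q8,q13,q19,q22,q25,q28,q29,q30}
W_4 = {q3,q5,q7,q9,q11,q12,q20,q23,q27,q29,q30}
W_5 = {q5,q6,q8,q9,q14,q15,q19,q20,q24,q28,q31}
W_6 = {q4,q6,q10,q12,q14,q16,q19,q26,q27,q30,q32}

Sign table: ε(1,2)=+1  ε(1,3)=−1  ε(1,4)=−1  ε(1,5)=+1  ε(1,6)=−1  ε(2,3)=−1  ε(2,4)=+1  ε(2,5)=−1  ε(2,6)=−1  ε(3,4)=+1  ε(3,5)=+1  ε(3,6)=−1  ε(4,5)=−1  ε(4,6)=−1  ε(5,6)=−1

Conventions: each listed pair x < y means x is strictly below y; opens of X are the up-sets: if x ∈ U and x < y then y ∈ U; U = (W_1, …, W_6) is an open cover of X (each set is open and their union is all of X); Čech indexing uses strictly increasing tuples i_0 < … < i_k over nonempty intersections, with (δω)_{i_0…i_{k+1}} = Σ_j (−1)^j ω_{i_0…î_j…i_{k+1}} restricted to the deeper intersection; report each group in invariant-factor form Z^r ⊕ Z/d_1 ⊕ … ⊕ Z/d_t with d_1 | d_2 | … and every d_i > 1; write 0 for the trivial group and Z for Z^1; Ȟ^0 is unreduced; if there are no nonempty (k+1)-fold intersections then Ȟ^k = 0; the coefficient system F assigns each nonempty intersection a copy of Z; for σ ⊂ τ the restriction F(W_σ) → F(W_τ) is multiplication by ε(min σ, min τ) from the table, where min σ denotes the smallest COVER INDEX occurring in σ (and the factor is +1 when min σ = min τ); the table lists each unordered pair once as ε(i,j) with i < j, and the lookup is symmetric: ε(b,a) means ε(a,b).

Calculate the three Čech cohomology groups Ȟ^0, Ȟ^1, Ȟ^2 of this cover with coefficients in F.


Ȟ^0 = 0,  Ȟ^1 = Z/2,  Ȟ^2 = Z

cover nerve:
  W12={q10,q18,q25} W13={q22,q25,q29} W14={q9,q23,q29} W15={q6,q9,q31} W16={q6,q10,q32} W23={q2,q25,q28} W24={q7,q12,q20} W25={q20,q24,q28} W26={q10,q12,q16} W34={q3,q29,q30} W35={q8,q19,q28} W36={q4,q19,q30} W45={q5,q9,q20} W46={q12,q27,q30} W56={q6,q14,q19}
  W123={q25} W126={q10} W134={q29} W145={q9} W156={q6} W235={q28} W245={q20} W246={q12} W346={q30} W356={q19}
C dims 6,15,10; δ0: rk 6, SNF 1^5·2; δ1: rk 9, SNF 1^9
Ȟ^0: (6−6)−0=0 ⇒ 0
Ȟ^1: (15−9)−6=0 plus torsion [2] ⇒ Z/2
Ȟ^2: (10−0)−9=1 ⇒ Z


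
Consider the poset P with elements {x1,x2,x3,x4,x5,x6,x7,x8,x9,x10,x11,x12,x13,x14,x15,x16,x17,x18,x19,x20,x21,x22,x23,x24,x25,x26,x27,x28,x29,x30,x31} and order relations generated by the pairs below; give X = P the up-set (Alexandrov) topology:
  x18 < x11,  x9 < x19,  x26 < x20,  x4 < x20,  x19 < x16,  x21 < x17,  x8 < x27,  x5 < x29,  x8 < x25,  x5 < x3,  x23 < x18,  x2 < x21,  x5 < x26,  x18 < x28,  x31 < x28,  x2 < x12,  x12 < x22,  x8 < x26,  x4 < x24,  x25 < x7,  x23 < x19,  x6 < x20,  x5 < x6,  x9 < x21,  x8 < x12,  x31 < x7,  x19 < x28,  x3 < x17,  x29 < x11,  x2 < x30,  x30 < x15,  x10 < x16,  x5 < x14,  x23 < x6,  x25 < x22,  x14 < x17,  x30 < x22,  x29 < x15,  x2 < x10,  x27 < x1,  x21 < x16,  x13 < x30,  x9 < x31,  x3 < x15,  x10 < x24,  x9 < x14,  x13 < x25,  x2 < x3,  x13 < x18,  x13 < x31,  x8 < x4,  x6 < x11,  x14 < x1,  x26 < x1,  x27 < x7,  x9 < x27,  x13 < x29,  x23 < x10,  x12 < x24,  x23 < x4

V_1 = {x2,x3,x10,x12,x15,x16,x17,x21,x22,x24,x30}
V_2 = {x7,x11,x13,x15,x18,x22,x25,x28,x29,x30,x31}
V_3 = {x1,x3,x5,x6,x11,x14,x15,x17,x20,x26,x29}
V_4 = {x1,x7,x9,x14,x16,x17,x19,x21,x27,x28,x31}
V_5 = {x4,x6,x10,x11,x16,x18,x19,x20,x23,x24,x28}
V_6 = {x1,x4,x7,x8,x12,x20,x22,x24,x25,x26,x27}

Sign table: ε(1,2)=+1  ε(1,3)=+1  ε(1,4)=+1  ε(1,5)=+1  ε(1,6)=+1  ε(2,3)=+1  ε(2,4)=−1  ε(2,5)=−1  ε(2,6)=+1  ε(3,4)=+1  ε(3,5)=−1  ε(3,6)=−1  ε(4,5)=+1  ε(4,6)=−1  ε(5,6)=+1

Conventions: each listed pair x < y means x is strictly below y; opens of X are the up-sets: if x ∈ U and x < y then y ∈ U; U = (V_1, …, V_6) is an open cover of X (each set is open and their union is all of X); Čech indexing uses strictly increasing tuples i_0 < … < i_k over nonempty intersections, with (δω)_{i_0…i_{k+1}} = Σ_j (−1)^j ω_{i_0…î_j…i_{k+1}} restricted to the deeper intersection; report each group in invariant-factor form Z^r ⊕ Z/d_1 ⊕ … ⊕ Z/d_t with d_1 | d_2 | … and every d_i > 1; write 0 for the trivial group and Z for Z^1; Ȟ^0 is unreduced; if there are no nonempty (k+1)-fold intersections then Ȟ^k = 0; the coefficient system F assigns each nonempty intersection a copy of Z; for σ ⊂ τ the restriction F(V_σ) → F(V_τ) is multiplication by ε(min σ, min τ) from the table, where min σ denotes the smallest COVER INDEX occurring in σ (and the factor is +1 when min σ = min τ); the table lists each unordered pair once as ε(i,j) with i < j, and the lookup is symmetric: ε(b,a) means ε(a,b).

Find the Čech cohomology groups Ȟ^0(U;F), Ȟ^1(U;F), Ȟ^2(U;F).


Ȟ^0 = 0,  Ȟ^1 = Z/2,  Ȟ^2 = Z

nerve of the cover:
  V12={x15,x22,x30} V13={x3,x15,x17} V14={x16,x17,x21} V15={x10,x16,x24} V16={x12,x22,x24} V23={x11,x15,x29} V24={x7,x28,x31} V25={x11,x18,x28} V26={x7,x22,x25} V34={x1,x14,x17} V35={x6,x11,x20} V36={x1,x20,x26} V45={x16,x19,x28} V46={x1,x7,x27} V56={x4,x20,x24}
  V123={x15} V126={x22} V134={x17} V145={x16} V156={x24} V235={x11} V245={x28} V246={x7} V346={x1} V356={x20}
C dims 6,15,10; δ0: rk 6, SNF 1^5·2; δ1: rk 9, SNF 1^9
Ȟ^0 = (6 − 6) − 0 = 0, so Ȟ^0 ≅ 0
Ȟ^1 = (15 − 9) − 6 = 0 plus torsion [2], so Ȟ^1 ≅ Z/2
Ȟ^2 = (10 − 0) − 9 = 1, so Ȟ^2 ≅ Z


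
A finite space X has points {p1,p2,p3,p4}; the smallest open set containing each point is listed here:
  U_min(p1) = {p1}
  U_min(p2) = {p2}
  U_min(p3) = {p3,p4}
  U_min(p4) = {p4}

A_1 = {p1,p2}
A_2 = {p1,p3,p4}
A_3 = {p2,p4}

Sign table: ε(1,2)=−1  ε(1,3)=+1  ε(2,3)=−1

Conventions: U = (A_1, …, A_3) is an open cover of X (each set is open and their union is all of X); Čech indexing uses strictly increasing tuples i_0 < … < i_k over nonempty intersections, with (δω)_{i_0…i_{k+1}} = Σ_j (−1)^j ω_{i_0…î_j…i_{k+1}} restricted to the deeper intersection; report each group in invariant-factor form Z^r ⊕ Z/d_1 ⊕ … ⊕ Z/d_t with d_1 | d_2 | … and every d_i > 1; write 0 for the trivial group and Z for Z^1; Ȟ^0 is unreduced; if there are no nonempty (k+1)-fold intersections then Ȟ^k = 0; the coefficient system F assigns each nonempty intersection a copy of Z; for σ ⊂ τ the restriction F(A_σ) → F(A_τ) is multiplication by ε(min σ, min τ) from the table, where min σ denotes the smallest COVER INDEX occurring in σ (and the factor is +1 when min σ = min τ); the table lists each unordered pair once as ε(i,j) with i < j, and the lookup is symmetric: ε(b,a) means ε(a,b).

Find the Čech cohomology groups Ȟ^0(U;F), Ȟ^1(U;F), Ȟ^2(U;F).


nonempty overlaps:
  A12={p1} A13={p2} A23={p4}
C dims 3,3; δ0: rk 2, SNF 1^2
degree 0: 3−2−0 = 1 → Ȟ^0 ≅ Z
degree 1: 3−0−2 = 1 → Ȟ^1 ≅ Z
degree 2: 0−0−0 = 0 → Ȟ^2 ≅ 0

Ȟ^0(U;F) ≅ Z,  Ȟ^1(U;F) ≅ Z,  Ȟ^2(U;F) ≅ 0


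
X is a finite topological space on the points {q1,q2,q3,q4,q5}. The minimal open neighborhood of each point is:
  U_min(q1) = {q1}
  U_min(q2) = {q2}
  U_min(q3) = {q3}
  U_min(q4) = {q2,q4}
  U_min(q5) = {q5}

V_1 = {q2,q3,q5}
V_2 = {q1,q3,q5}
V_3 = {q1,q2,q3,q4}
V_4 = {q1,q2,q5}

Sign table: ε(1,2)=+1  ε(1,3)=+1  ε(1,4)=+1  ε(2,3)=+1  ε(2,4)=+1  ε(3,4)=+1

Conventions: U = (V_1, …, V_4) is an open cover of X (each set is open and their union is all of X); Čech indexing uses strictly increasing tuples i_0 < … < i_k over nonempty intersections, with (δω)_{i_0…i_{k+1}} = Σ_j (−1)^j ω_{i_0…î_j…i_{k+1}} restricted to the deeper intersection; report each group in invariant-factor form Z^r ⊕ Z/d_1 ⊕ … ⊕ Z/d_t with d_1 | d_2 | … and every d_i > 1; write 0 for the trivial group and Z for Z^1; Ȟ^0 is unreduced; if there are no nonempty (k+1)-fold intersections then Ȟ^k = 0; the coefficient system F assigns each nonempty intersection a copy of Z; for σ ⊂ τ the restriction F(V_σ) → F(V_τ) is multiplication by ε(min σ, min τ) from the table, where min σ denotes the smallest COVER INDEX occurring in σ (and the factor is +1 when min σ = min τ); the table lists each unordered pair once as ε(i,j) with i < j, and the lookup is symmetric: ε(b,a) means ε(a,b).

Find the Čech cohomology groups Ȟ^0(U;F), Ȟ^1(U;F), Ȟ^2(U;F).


nerve of the cover:
  V12={q3,q5} V13={q2,q3} V14={q2,q5} V23={q1,q3} V24={q1,q5} V34={q1,q2}
  V123={q3} V124={q5} V134={q2} V234={q1}
C dims 4,6,4; δ0: rk 3, SNF 1^3; δ1: rk 3, SNF 1^3
Ȟ^0 = (4 − 3) − 0 = 1, so Ȟ^0 ≅ Z
Ȟ^1 = (6 − 3) − 3 = 0, so Ȟ^1 ≅ 0
Ȟ^2 = (4 − 0) − 3 = 1, so Ȟ^2 ≅ Z

Ȟ^0 ≅ Z, Ȟ^1 ≅ 0 and Ȟ^2 ≅ Z


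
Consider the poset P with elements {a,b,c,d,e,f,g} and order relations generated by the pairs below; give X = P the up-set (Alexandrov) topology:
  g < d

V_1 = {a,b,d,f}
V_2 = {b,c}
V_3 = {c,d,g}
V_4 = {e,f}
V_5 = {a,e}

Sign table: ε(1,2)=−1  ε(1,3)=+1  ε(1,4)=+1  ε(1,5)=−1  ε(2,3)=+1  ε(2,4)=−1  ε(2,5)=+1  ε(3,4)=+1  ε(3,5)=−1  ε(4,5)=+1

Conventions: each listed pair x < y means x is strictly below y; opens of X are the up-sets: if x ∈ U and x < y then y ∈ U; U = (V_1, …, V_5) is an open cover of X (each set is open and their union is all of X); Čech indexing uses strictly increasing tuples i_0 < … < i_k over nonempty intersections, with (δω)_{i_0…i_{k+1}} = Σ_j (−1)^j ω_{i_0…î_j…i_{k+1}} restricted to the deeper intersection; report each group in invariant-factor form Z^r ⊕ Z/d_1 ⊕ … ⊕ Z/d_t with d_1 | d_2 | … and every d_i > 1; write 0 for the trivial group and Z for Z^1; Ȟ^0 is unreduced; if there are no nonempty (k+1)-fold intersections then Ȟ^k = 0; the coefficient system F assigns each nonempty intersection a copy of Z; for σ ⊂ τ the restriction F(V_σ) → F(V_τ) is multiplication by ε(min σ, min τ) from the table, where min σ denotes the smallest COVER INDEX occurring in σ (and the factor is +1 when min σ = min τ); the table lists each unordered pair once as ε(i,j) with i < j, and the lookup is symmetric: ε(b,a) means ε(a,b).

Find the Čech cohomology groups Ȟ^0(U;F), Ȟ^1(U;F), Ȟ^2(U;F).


Ȟ^0 ≅ 0, Ȟ^1 ≅ Z ⊕ Z/2, Ȟ^2 ≅ 0

nerve simplices:
  V12={b} V13={d} V14={f} V15={a} V23={c} V45={e}
C dims 5,6; δ0: rk 5, SNF 1^4·2
degree 0: 5−5−0 = 0 → Ȟ^0 ≅ 0
degree 1: 6−0−5 = 1 plus torsion [2] → Ȟ^1 ≅ Z ⊕ Z/2
degree 2: 0−0−0 = 0 → Ȟ^2 ≅ 0


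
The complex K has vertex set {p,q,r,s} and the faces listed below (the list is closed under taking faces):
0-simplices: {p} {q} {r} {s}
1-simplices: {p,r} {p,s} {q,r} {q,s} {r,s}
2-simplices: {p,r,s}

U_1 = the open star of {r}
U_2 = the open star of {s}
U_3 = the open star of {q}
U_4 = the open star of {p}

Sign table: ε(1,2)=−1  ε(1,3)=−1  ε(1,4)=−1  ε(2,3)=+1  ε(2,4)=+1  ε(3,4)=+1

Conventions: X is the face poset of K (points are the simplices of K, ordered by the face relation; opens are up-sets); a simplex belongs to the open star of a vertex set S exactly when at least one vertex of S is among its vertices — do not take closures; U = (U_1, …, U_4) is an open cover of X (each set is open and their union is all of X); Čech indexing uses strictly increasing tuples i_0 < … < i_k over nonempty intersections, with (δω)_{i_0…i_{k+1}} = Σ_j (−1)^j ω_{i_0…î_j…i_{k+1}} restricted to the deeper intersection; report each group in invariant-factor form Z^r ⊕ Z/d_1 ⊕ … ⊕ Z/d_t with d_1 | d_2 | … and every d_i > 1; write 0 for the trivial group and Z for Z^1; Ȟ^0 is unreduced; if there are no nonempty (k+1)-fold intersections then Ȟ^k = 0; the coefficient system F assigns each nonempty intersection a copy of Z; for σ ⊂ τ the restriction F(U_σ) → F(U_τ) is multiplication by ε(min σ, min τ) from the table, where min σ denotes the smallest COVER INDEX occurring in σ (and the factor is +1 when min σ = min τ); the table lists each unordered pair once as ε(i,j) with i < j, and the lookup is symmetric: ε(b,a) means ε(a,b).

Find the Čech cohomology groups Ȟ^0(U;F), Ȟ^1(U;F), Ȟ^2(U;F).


Ȟ^0 ≅ Z, Ȟ^1 ≅ Z and Ȟ^2 ≅ 0

nerve of the cover:
  U1={{r},{p,r},{q,r},{r,s},{p,r,s}} U2={{s},{p,s},{q,s},{r,s},{p,r,s}} U3={{q},{q,r},{q,s}} U4={{p},{p,r},{p,s},{p,r,s}}
  U12={{r,s},{p,r,s}} U13={{q,r}} U14={{p,r},{p,r,s}} U23={{q,s}} U24={{p,s},{p,r,s}}
  U124={{p,r,s}}
C dims 4,5,1; δ0: rk 3, SNF 1^3; δ1: rk 1, SNF 1^1
Ȟ^0 = (4 − 3) − 0 = 1, so Ȟ^0 ≅ Z
Ȟ^1 = (5 − 1) − 3 = 1, so Ȟ^1 ≅ Z
Ȟ^2 = (1 − 0) − 1 = 0, so Ȟ^2 ≅ 0


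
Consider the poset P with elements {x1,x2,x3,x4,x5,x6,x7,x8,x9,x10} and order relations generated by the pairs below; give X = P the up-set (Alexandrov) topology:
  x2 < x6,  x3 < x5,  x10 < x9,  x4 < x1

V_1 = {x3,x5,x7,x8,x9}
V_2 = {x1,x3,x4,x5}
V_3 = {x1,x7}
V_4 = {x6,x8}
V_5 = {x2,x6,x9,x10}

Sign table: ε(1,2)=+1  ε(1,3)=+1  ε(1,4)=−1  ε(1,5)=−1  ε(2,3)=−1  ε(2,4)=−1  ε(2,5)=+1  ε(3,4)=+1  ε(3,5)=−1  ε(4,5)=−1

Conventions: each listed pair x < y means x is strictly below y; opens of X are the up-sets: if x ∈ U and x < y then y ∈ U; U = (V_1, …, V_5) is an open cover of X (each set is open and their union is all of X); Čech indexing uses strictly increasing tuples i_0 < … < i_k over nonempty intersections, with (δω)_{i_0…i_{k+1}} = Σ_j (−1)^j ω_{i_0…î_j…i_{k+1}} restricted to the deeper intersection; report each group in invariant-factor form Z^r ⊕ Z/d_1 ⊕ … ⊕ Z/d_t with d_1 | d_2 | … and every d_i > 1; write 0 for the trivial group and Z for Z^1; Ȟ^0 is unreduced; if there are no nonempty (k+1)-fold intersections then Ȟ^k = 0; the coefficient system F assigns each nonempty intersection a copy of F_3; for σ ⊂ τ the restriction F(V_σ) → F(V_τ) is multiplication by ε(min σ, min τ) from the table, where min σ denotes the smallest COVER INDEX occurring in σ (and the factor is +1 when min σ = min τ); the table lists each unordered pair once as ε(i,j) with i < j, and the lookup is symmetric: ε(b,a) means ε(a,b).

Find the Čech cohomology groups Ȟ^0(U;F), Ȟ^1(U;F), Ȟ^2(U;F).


Ȟ^0 ≅ 0, Ȟ^1 ≅ Z/3, Ȟ^2 ≅ 0

nonempty overlaps:
  V12={x3,x5} V13={x7} V14={x8} V15={x9} V23={x1} V45={x6}
C dims 5,6; δ0: rk_F3 5
degree 0: 5−5−0 = 0 → Ȟ^0 ≅ 0
degree 1: 6−0−5 = 1 → Ȟ^1 ≅ Z/3
degree 2: 0−0−0 = 0 → Ȟ^2 ≅ 0


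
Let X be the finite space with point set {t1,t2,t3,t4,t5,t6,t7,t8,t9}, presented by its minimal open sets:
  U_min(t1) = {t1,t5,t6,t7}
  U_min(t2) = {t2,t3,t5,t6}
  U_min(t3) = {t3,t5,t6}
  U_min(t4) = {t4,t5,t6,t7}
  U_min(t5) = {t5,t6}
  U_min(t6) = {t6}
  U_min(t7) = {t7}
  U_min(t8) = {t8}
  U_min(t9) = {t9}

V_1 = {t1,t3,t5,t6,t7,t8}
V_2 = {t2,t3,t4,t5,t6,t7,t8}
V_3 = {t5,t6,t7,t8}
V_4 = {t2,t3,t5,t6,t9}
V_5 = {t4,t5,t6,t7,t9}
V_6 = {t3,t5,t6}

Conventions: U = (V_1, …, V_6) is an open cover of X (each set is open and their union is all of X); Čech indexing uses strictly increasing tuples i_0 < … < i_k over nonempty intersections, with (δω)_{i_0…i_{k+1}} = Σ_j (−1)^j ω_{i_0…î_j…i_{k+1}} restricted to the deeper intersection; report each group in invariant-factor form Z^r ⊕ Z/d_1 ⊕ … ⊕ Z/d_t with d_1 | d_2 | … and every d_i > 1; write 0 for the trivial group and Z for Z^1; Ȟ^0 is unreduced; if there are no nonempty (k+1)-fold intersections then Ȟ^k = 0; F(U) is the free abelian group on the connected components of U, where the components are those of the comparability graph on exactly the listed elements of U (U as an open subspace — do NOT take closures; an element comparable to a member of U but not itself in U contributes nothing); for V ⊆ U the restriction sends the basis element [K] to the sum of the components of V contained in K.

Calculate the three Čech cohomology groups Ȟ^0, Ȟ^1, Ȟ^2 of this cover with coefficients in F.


nerve simplices:
  V12={t3,t5,t6,t7,t8} V13={t5,t6,t7,t8} V14={t3,t5,t6} V15={t5,t6,t7} V16={t3,t5,t6} V23={t5,t6,t7,t8} V24={t2,t3,t5,t6} V25={t4,t5,t6,t7} V26={t3,t5,t6} V34={t5,t6} V35={t5,t6,t7} V36={t5,t6} V45={t5,t6,t9} V46={t3,t5,t6} V56={t5,t6}
  V123={t5,t6,t7,t8} V124={t3,t5,t6} V125={t5,t6,t7} V126={t3,t5,t6} V134={t5,t6} V135={t5,t6,t7} V136={t5,t6} V145={t5,t6} V146={t3,t5,t6} V156={t5,t6} V234={t5,t6} V235={t5,t6,t7} V236={t5,t6} V245={t5,t6} V246={t3,t5,t6} V256={t5,t6} V345={t5,t6} V346={t5,t6} V356={t5,t6} V456={t5,t6}
  V1234={t5,t6} V1235={t5,t6,t7} V1236={t5,t6} V1245={t5,t6} V1246={t3,t5,t6} V1256={t5,t6} V1345={t5,t6} V1346={t5,t6} V1356={t5,t6} V1456={t5,t6} V2345={t5,t6} V2346={t5,t6} V2356={t5,t6} V2456={t5,t6} V3456={t5,t6}
  V12345={t5,t6} V12346={t5,t6} V12356={t5,t6} V12456={t5,t6} V13456={t5,t6} V23456={t5,t6}
  V123456={t5,t6}
components per intersection:
  V1: {t1,t3,t5,t6,t7} {t8}
  V2: {t2,t3,t4,t5,t6,t7} {t8}
  V3: {t5,t6} {t7} {t8}
  V4: {t2,t3,t5,t6} {t9}
  V5: {t4,t5,t6,t7} {t9}
  V6: {t3,t5,t6}
  V12: {t3,t5,t6} {t7} {t8}
  V13: {t5,t6} {t7} {t8}
  V14: {t3,t5,t6}
  V15: {t5,t6} {t7}
  V16: {t3,t5,t6}
  V23: {t5,t6} {t7} {t8}
  V24: {t2,t3,t5,t6}
  V25: {t4,t5,t6,t7}
  V26: {t3,t5,t6}
  V34: {t5,t6}
  V35: {t5,t6} {t7}
  V36: {t5,t6}
  V45: {t5,t6} {t9}
  V46: {t3,t5,t6}
  V56: {t5,t6}
  V123: {t5,t6} {t7} {t8}
  V124: {t3,t5,t6}
  V125: {t5,t6} {t7}
  V126: {t3,t5,t6}
  V134: {t5,t6}
  V135: {t5,t6} {t7}
  V136: {t5,t6}
  V145: {t5,t6}
  V146: {t3,t5,t6}
  V156: {t5,t6}
  V234: {t5,t6}
  V235: {t5,t6} {t7}
  V236: {t5,t6}
  V245: {t5,t6}
  V246: {t3,t5,t6}
  V256: {t5,t6}
  V345: {t5,t6}
  V346: {t5,t6}
  V356: {t5,t6}
  V456: {t5,t6}
  V1234: {t5,t6}
  V1235: {t5,t6} {t7}
  V1236: {t5,t6}
  V1245: {t5,t6}
  V1246: {t3,t5,t6}
  V1256: {t5,t6}
  V1345: {t5,t6}
  V1346: {t5,t6}
  V1356: {t5,t6}
  V1456: {t5,t6}
  V2345: {t5,t6}
  V2346: {t5,t6}
  V2356: {t5,t6}
  V2456: {t5,t6}
  V3456: {t5,t6}
  V12345: {t5,t6}
  V12346: {t5,t6}
  V12356: {t5,t6}
  V12456: {t5,t6}
  V13456: {t5,t6}
  V23456: {t5,t6}
  V123456: {t5,t6}
C dims 12,24,25,16; δ0: rk 9, SNF 1^9; δ1: rk 14, SNF 1^14; δ2: rk 11, SNF 1^11
degree 0: 12−9−0 = 3 → Ȟ^0 ≅ Z^3
degree 1: 24−14−9 = 1 → Ȟ^1 ≅ Z
degree 2: 25−11−14 = 0 → Ȟ^2 ≅ 0

Ȟ^0 = Z^3,  Ȟ^1 = Z,  Ȟ^2 = 0


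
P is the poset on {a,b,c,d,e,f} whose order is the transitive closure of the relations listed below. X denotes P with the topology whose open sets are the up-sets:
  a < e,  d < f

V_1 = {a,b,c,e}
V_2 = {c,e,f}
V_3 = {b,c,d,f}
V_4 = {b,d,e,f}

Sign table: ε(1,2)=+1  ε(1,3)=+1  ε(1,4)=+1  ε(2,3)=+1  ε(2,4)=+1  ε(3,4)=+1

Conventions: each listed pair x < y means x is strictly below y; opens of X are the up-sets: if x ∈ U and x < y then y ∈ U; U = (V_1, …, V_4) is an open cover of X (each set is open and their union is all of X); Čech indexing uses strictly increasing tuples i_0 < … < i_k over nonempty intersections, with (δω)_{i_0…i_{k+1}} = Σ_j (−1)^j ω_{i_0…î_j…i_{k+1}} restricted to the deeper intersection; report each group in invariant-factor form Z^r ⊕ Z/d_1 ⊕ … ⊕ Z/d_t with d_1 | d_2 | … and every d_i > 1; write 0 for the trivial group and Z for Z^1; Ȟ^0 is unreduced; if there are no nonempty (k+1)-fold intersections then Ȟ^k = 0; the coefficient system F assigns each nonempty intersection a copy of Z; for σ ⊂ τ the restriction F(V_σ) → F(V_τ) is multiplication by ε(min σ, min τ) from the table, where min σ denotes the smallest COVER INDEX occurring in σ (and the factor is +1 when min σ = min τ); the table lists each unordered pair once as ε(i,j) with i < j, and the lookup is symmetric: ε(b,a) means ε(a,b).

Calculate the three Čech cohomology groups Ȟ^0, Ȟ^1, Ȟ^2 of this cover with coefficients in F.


intersection data:
  V12={c,e} V13={b,c} V14={b,e} V23={c,f} V24={e,f} V34={b,d,f}
  V123={c} V124={e} V134={b} V234={f}
C dims 4,6,4; δ0: rk 3, SNF 1^3; δ1: rk 3, SNF 1^3
Ȟ^0 = (4 − 3) − 0 = 1, so Ȟ^0 ≅ Z
Ȟ^1 = (6 − 3) − 3 = 0, so Ȟ^1 ≅ 0
Ȟ^2 = (4 − 0) − 3 = 1, so Ȟ^2 ≅ Z

Ȟ^0(U;F) ≅ Z,  Ȟ^1(U;F) ≅ 0,  Ȟ^2(U;F) ≅ Z


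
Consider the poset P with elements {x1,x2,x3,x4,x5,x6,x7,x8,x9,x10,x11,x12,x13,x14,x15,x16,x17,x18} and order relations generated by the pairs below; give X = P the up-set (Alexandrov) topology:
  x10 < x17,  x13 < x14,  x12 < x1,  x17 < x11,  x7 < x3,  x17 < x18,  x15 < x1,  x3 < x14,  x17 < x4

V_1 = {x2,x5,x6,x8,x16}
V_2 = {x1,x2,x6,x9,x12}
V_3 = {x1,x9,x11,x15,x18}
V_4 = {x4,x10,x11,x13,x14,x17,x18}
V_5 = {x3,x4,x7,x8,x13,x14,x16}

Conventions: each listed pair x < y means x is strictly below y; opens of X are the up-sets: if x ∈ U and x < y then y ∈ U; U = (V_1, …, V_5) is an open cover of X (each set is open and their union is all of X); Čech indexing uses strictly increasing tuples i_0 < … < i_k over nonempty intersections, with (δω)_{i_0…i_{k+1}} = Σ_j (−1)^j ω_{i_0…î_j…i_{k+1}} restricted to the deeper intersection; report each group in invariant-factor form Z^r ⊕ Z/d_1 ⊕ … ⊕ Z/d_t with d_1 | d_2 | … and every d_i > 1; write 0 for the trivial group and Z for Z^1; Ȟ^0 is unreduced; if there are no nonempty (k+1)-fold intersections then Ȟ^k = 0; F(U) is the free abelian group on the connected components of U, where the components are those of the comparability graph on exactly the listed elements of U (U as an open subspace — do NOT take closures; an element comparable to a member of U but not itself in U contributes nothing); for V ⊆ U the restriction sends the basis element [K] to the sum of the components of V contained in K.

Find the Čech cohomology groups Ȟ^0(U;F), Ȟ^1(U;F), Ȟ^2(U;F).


Ȟ^0 ≅ Z^9, Ȟ^1 ≅ 0, Ȟ^2 ≅ 0

nonempty overlaps:
  V12={x2,x6} V15={x8,x16} V23={x1,x9} V34={x11,x18} V45={x4,x13,x14}
components per intersection:
  V1: {x2} {x5} {x6} {x8} {x16}
  V2: {x1,x12} {x2} {x6} {x9}
  V3: {x1,x15} {x9} {x11} {x18}
  V4: {x4,x10,x11,x17,x18} {x13,x14}
  V5: {x3,x7,x13,x14} {x4} {x8} {x16}
  V12: {x2} {x6}
  V15: {x8} {x16}
  V23: {x1} {x9}
  V34: {x11} {x18}
  V45: {x4} {x13,x14}
C dims 19,10; δ0: rk 10, SNF 1^10
degree 0: 19−10−0 = 9 → Ȟ^0 ≅ Z^9
degree 1: 10−0−10 = 0 → Ȟ^1 ≅ 0
degree 2: 0−0−0 = 0 → Ȟ^2 ≅ 0


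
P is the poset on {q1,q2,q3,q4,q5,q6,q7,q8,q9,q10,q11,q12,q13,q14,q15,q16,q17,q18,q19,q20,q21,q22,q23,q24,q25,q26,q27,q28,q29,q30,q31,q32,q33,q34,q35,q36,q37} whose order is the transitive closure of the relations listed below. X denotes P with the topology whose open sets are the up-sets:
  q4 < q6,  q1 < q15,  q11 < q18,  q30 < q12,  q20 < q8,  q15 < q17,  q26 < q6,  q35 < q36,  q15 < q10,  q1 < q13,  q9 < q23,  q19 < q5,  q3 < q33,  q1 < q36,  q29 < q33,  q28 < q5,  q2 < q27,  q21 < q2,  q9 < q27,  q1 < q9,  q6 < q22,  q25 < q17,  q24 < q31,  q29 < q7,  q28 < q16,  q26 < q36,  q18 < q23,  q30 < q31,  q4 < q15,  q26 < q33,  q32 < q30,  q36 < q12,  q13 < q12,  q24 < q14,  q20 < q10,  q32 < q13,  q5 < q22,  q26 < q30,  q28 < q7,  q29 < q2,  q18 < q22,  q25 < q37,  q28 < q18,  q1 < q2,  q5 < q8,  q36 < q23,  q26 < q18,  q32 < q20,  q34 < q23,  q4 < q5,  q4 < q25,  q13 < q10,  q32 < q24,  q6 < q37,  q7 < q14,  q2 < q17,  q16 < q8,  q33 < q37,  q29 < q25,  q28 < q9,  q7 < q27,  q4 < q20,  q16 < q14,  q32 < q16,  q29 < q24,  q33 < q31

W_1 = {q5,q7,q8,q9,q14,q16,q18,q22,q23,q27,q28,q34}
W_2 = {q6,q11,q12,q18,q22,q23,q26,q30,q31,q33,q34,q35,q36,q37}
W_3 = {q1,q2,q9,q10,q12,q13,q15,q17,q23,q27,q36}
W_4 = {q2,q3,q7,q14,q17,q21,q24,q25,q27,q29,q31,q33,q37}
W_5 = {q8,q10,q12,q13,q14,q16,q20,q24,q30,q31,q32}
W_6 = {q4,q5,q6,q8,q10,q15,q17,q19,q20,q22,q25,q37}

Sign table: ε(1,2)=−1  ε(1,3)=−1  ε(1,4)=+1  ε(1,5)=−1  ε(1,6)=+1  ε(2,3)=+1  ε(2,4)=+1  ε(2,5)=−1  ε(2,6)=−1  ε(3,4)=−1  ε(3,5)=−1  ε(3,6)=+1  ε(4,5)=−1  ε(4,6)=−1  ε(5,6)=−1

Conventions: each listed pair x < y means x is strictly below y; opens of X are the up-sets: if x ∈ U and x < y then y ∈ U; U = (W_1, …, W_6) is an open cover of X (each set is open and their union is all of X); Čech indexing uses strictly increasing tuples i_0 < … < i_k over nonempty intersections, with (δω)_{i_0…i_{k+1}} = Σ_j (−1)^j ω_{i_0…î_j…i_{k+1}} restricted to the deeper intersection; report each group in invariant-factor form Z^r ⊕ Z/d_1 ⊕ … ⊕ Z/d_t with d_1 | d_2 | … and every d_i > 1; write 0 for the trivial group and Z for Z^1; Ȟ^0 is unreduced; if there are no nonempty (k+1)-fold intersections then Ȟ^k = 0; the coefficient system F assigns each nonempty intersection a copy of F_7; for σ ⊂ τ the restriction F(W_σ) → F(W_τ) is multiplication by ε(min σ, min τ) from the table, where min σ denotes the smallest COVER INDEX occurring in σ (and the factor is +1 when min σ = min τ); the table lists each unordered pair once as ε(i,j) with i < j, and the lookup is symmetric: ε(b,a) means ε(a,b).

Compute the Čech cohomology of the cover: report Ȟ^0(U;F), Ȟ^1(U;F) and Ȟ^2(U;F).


Ȟ^0 = 0, Ȟ^1 = 0 and Ȟ^2 = Z/7

nonempty overlaps:
  W12={q18,q22,q23,q34} W13={q9,q23,q27} W14={q7,q14,q27} W15={q8,q14,q16} W16={q5,q8,q22} W23={q12,q23,q36} W24={q31,q33,q37} W25={q12,q30,q31} W26={q6,q22,q37} W34={q2,q17,q27} W35={q10,q12,q13} W36={q10,q15,q17} W45={q14,q24,q31} W46={q17,q25,q37} W56={q8,q10,q20}
  W123={q23} W126={q22} W134={q27} W145={q14} W156={q8} W235={q12} W245={q31} W246={q37} W346={q17} W356={q10}
C dims 6,15,10; δ0: rk_F7 6; δ1: rk_F7 9
degree 0: 6−6−0 = 0 → Ȟ^0 ≅ 0
degree 1: 15−9−6 = 0 → Ȟ^1 ≅ 0
degree 2: 10−0−9 = 1 → Ȟ^2 ≅ Z/7


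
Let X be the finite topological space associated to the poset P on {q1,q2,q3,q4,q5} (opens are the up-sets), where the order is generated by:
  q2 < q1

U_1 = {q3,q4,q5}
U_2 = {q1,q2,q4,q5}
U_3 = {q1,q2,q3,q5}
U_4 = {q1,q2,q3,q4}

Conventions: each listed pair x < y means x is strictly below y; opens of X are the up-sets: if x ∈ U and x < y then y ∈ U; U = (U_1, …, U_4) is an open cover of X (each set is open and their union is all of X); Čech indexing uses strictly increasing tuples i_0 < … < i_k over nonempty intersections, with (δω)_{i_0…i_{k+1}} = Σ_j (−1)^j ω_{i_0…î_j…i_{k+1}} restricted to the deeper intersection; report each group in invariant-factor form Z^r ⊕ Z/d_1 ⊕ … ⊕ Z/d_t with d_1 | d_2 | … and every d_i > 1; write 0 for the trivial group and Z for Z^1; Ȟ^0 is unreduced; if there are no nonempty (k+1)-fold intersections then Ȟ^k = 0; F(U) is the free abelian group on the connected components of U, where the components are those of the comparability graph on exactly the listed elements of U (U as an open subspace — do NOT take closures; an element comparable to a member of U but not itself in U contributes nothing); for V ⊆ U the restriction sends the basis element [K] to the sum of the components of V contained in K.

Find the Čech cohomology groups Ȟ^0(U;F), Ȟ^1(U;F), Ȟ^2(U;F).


nerve simplices:
  U12={q4,q5} U13={q3,q5} U14={q3,q4} U23={q1,q2,q5} U24={q1,q2,q4} U34={q1,q2,q3}
  U123={q5} U124={q4} U134={q3} U234={q1,q2}
components per intersection:
  U1: {q3} {q4} {q5}
  U2: {q1,q2} {q4} {q5}
  U3: {q1,q2} {q3} {q5}
  U4: {q1,q2} {q3} {q4}
  U12: {q4} {q5}
  U13: {q3} {q5}
  U14: {q3} {q4}
  U23: {q1,q2} {q5}
  U24: {q1,q2} {q4}
  U34: {q1,q2} {q3}
  U123: {q5}
  U124: {q4}
  U134: {q3}
  U234: {q1,q2}
C dims 12,12,4; δ0: rk 8, SNF 1^8; δ1: rk 4, SNF 1^4
degree 0: 12−8−0 = 4 → Ȟ^0 ≅ Z^4
degree 1: 12−4−8 = 0 → Ȟ^1 ≅ 0
degree 2: 4−0−4 = 0 → Ȟ^2 ≅ 0

Ȟ^0(U;F) ≅ Z^4, Ȟ^1(U;F) ≅ 0, Ȟ^2(U;F) ≅ 0


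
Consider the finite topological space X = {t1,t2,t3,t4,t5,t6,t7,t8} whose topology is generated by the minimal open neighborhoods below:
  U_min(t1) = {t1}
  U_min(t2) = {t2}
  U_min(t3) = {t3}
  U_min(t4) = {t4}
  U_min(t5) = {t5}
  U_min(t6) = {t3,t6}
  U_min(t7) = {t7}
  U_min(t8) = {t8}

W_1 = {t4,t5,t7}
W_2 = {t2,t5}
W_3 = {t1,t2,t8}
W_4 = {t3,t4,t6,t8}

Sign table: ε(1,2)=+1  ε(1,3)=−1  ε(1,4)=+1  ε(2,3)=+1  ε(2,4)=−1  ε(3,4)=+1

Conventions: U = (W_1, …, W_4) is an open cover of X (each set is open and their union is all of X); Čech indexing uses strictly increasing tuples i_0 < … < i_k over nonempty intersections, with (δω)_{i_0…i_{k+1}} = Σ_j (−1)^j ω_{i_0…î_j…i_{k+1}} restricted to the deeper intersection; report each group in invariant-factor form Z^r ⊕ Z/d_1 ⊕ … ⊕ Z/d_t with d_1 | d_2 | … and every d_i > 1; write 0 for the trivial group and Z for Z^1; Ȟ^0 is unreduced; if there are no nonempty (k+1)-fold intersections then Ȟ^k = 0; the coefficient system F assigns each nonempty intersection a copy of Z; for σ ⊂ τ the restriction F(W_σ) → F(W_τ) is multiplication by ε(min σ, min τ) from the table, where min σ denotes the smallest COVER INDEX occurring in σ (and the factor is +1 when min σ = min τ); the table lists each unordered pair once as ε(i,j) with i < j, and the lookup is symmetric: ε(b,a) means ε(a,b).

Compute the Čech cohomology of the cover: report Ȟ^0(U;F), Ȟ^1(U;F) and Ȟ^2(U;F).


Ȟ^0 ≅ Z,  Ȟ^1 ≅ Z,  Ȟ^2 ≅ 0

nonempty intersections:
  W12={t5} W14={t4} W23={t2} W34={t8}
C dims 4,4; δ0: rk 3, SNF 1^3
Ȟ^0: (4−3)−0=1 ⇒ Z
Ȟ^1: (4−0)−3=1 ⇒ Z
Ȟ^2: (0−0)−0=0 ⇒ 0


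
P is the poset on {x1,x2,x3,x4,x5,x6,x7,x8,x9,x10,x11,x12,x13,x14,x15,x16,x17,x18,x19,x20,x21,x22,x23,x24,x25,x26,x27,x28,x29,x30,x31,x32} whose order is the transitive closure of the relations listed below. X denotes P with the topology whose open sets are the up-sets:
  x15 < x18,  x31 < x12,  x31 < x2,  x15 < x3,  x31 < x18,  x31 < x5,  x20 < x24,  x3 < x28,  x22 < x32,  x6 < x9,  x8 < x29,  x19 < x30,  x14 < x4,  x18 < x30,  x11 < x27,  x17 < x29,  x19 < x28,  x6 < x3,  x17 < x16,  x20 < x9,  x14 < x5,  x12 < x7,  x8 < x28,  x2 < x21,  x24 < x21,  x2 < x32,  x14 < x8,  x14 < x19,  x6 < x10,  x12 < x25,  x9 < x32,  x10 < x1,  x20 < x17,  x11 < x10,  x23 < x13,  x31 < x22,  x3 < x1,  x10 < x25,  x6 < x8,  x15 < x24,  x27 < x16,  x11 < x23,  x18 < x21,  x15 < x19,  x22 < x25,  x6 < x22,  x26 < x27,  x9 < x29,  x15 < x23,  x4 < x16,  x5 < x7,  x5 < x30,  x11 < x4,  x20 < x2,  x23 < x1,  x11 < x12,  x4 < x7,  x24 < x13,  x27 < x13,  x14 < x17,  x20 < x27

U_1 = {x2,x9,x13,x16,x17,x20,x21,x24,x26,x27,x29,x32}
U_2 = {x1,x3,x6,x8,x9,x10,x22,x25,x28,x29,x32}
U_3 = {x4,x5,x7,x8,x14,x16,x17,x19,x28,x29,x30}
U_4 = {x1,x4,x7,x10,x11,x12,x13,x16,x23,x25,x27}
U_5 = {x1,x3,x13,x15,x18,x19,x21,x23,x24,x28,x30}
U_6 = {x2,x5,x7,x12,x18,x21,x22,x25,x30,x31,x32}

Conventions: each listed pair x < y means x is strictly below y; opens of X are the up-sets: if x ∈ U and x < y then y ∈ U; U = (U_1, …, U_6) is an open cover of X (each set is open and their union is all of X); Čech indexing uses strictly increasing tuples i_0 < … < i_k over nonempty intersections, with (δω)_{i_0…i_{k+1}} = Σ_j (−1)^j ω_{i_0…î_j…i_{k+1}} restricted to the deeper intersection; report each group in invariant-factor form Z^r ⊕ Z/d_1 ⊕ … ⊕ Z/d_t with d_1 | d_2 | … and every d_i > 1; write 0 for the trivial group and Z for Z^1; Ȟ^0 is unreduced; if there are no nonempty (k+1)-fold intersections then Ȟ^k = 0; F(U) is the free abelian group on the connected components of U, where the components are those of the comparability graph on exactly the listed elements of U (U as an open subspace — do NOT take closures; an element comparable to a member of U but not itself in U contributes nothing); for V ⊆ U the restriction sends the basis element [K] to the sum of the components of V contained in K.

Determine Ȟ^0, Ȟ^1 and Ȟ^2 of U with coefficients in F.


nerve simplices:
  U12={x9,x29,x32} U13={x16,x17,x29} U14={x13,x16,x27} U15={x13,x21,x24} U16={x2,x21,x32} U23={x8,x28,x29} U24={x1,x10,x25} U25={x1,x3,x28} U26={x22,x25,x32} U34={x4,x7,x16} U35={x19,x28,x30} U36={x5,x7,x30} U45={x1,x13,x23} U46={x7,x12,x25} U56={x18,x21,x30}
  U123={x29} U126={x32} U134={x16} U145={x13} U156={x21} U235={x28} U245={x1} U246={x25} U346={x7} U356={x30}
components per intersection:
  U1: {x2,x9,x13,x16,x17,x20,x21,x24,x26,x27,x29,x32}
  U2: {x1,x3,x6,x8,x9,x10,x22,x25,x28,x29,x32}
  U3: {x4,x5,x7,x8,x14,x16,x17,x19,x28,x29,x30}
  U4: {x1,x4,x7,x10,x11,x12,x13,x16,x23,x25,x27}
  U5: {x1,x3,x13,x15,x18,x19,x21,x23,x24,x28,x30}
  U6: {x2,x5,x7,x12,x18,x21,x22,x25,x30,x31,x32}
  U12: {x9,x29,x32}
  U13: {x16,x17,x29}
  U14: {x13,x16,x27}
  U15: {x13,x21,x24}
  U16: {x2,x21,x32}
  U23: {x8,x28,x29}
  U24: {x1,x10,x25}
  U25: {x1,x3,x28}
  U26: {x22,x25,x32}
  U34: {x4,x7,x16}
  U35: {x19,x28,x30}
  U36: {x5,x7,x30}
  U45: {x1,x13,x23}
  U46: {x7,x12,x25}
  U56: {x18,x21,x30}
  U123: {x29}
  U126: {x32}
  U134: {x16}
  U145: {x13}
  U156: {x21}
  U235: {x28}
  U245: {x1}
  U246: {x25}
  U346: {x7}
  U356: {x30}
C dims 6,15,10; δ0: rk 5, SNF 1^5; δ1: rk 10, SNF 1^9·2
degree 0: 6−5−0 = 1 → Ȟ^0 ≅ Z
degree 1: 15−10−5 = 0 → Ȟ^1 ≅ 0
degree 2: 10−0−10 = 0 plus torsion [2] → Ȟ^2 ≅ Z/2

Ȟ^0(U;F) ≅ Z,  Ȟ^1(U;F) ≅ 0,  Ȟ^2(U;F) ≅ Z/2
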